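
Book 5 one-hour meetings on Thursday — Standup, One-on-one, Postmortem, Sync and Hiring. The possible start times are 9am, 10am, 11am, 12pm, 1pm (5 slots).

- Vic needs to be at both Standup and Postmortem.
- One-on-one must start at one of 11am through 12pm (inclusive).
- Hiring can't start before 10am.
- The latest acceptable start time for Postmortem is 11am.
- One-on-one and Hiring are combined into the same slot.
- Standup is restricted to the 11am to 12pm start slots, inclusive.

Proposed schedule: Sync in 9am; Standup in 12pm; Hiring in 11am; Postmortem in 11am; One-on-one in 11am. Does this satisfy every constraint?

Valid

One-on-one must start at one of 11am through 12pm (inclusive) — holds.
Hiring can't start before 10am — holds.
Vic needs to be at both Standup and Postmortem — holds.
Standup is restricted to the 11am to 12pm start slots, inclusive — holds.
One-on-one and Hiring are combined into the same slot — holds.
The latest acceptable start time for Postmortem is 11am — holds.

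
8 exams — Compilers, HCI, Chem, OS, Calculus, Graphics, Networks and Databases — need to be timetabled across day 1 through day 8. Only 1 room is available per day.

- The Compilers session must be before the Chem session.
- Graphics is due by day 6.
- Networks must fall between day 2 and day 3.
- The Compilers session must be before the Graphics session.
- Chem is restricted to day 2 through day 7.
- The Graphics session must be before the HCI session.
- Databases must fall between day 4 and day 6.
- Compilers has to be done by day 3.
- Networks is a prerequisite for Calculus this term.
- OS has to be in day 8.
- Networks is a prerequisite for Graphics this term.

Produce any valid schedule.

Graphics -> day 3; Compilers -> day 1; OS -> day 8; Networks -> day 2; Calculus -> day 7; HCI -> day 6; Chem -> day 5; Databases -> day 4

Checking: Compilers(day 1) before Graphics(day 3); Networks(day 2) before Calculus(day 7); Compilers(day 1) before Chem(day 5); Graphics(day 3) before HCI(day 6); Networks(day 2) before Graphics(day 3); Chem=day 5 in [day 2,day 7]; Databases=day 4 in [day 4,day 6]; Networks=day 2 in [day 2,day 3]; Graphics=day 3 in [day 1,day 6]; OS=day 8 in [day 8,day 8]; Compilers=day 1 in [day 1,day 3]; max 1 per day (cap 1).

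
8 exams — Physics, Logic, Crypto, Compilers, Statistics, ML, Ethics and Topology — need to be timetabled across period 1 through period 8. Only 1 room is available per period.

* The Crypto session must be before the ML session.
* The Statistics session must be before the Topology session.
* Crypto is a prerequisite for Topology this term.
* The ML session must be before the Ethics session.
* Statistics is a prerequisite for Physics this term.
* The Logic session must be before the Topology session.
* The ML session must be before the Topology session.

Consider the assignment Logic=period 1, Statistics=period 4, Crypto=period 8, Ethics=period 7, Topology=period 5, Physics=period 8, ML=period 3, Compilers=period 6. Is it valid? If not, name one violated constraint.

No. Only 1 room is available per period is not satisfied.

The Statistics session must be before the Topology session — holds.
The ML session must be before the Topology session — holds.
Crypto is a prerequisite for Topology this term — violated.
Statistics is a prerequisite for Physics this term — holds.
Only 1 room is available per period — violated.
The Crypto session must be before the ML session — violated.
The Logic session must be before the Topology session — holds.
The ML session must be before the Ethics session — holds.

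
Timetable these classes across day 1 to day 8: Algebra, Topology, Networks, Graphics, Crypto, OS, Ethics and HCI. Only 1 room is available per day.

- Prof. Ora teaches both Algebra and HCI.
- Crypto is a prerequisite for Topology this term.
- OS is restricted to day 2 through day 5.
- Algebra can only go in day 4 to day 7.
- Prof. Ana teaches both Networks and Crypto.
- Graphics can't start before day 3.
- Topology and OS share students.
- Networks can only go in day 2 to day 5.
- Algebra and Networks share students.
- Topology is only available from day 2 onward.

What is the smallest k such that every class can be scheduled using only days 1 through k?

The precedence chain requires at least 2 distinct days.
With at most 1 per day and 8 classes, at least 8 days are needed.
Algebra can't be placed before day 4, so the schedule must run through at least day 4.
8 works (last occupied day: day 8): for example OS=day 3; Ethics=day 7; Crypto=day 1; Topology=day 6; Algebra=day 4; Graphics=day 5; Networks=day 2; HCI=day 8.

8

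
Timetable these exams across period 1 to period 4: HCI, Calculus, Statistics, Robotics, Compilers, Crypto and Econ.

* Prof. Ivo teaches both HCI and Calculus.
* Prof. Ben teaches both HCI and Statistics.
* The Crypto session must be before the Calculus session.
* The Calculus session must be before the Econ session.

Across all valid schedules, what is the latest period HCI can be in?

HCI at period 4 is achievable: Robotics in period 1; Statistics in period 1; Crypto in period 1; Econ in period 3; Compilers in period 1; HCI in period 4; Calculus in period 2.

period 4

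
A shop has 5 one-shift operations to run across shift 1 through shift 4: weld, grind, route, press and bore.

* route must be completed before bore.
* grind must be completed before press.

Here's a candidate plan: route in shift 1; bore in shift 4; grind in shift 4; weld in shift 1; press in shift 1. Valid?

grind must be completed before press — violated.
route must be completed before bore — holds.

No — it violates: grind must be completed before press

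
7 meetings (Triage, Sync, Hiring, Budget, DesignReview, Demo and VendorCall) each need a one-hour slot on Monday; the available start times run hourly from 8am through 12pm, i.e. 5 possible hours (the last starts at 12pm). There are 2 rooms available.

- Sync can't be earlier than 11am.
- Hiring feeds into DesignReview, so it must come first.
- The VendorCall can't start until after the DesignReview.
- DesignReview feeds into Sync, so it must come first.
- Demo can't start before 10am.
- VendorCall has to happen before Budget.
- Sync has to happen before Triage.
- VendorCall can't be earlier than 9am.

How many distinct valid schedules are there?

Splitting on Hiring: it can be 8am (6), 9am (1). Listing each branch's schedules as (Triage, Sync, Budget, DesignReview, Demo, VendorCall):
Hiring=8am: (12pm,11am,11am,9am,10am,10am) (12pm,11am,11am,9am,12pm,10am) (12pm,11am,12pm,9am,10am,10am) (12pm,11am,12pm,9am,10am,11am) (12pm,11am,12pm,9am,11am,10am) (12pm,11am,12pm,10am,10am,11am) — 6.
Hiring=9am: (12pm,11am,12pm,10am,10am,11am) — 1.
Summing: 6 + 1 = 7.

7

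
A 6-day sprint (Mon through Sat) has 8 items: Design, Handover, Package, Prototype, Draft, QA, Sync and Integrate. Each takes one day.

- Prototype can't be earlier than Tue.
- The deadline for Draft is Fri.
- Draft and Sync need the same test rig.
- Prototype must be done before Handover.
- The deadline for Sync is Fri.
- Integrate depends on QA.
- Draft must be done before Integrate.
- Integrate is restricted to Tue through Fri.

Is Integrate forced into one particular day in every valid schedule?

No

Integrate can be Tue (e.g. Package in Mon; Integrate in Tue; Prototype in Tue; Sync in Tue; QA in Mon; Design in Mon; Handover in Wed; Draft in Mon) or Wed (e.g. Handover=Wed, Prototype=Tue, Sync=Tue, Design=Mon, Integrate=Wed, QA=Mon, Package=Mon, Draft=Mon).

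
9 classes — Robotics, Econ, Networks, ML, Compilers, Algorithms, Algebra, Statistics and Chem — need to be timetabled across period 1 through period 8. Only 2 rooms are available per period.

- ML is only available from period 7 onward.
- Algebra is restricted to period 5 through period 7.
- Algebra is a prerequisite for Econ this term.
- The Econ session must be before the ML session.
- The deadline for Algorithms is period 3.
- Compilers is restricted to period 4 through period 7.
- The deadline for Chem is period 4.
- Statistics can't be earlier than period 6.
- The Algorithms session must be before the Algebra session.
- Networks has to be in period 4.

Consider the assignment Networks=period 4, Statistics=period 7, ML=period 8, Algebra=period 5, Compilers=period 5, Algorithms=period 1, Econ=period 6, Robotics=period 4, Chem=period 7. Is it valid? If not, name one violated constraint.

Only 2 rooms are available per period — holds.
Statistics can't be earlier than period 6 — holds.
The Econ session must be before the ML session — holds.
Algebra is a prerequisite for Econ this term — holds.
The deadline for Algorithms is period 3 — holds.
The deadline for Chem is period 4 — violated.
Compilers is restricted to period 4 through period 7 — holds.
ML is only available from period 7 onward — holds.
The Algorithms session must be before the Algebra session — holds.
Algebra is restricted to period 5 through period 7 — holds.
Networks has to be in period 4 — holds.

No. The deadline for Chem is period 4 is not satisfied.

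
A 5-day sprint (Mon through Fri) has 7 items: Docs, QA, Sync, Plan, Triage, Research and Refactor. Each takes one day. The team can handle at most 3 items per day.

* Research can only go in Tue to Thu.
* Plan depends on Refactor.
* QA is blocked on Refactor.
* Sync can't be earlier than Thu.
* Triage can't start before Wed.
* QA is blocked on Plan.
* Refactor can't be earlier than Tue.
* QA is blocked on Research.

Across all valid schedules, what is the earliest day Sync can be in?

Sync is available from Thu.
Sync at Thu is achievable: Research=Tue; Triage=Wed; Docs=Mon; QA=Thu; Plan=Wed; Refactor=Tue; Sync=Thu.

Thu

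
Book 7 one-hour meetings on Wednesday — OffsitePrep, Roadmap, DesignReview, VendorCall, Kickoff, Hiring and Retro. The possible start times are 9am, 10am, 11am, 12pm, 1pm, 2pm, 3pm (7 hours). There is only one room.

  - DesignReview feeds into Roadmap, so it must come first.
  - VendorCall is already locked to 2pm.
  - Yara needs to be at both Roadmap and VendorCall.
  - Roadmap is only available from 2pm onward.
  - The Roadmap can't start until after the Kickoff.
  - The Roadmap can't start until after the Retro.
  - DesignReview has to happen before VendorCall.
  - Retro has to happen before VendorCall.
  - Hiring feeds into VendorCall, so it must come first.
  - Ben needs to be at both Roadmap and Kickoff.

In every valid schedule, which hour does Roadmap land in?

3pm

Roadmap's window is 2pm–3pm.
VendorCall is fixed at 2pm, and Roadmap can't share a hour with VendorCall.
So Roadmap must be 3pm.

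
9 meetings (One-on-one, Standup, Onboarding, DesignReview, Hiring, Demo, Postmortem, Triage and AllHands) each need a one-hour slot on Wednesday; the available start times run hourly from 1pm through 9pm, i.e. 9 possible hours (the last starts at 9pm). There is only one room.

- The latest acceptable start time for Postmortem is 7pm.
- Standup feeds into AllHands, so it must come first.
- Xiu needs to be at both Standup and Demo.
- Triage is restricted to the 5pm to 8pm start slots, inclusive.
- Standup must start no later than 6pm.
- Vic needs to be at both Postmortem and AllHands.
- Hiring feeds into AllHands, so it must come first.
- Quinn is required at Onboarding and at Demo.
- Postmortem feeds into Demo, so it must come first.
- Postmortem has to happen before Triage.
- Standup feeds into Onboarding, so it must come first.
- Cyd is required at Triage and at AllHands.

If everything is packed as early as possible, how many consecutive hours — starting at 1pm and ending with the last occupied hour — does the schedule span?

9

The precedence chain requires at least 2 distinct hours.
With at most 1 per hour and 9 meetings, at least 9 hours are needed.
Triage can't be placed before 5pm — that is hour 5 counting from 1pm — so the schedule must run through at least 5 hours.
9 works (last occupied hour: 9pm): for example Postmortem=2pm, One-on-one=8pm, Standup=1pm, Triage=5pm, Onboarding=6pm, AllHands=4pm, Demo=7pm, DesignReview=9pm, Hiring=3pm.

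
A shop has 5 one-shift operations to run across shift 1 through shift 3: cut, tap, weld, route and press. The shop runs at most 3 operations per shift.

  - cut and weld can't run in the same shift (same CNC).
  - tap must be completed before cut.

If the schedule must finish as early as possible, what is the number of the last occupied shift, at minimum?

The precedence chain requires at least 2 distinct shifts.
With at most 3 per shift and 5 operations, at least 2 shifts are needed.
2 works (last occupied shift: shift 2): for example route in shift 1; press in shift 2; weld in shift 1; cut in shift 2; tap in shift 1.

2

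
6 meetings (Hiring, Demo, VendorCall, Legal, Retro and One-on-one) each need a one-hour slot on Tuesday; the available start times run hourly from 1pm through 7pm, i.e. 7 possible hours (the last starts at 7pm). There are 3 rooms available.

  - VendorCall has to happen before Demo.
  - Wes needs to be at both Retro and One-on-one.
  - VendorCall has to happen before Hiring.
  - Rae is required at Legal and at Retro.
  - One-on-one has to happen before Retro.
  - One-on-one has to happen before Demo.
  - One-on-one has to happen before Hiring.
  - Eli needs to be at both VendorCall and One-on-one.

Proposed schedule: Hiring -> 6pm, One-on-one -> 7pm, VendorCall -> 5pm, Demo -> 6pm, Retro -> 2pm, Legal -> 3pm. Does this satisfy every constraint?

One-on-one has to happen before Hiring — violated.
There are 3 rooms available — holds.
Wes needs to be at both Retro and One-on-one — holds.
VendorCall has to happen before Hiring — holds.
Eli needs to be at both VendorCall and One-on-one — holds.
Rae is required at Legal and at Retro — holds.
VendorCall has to happen before Demo — holds.
One-on-one has to happen before Demo — violated.
One-on-one has to happen before Retro — violated.

Invalid. One-on-one has to happen before Retro.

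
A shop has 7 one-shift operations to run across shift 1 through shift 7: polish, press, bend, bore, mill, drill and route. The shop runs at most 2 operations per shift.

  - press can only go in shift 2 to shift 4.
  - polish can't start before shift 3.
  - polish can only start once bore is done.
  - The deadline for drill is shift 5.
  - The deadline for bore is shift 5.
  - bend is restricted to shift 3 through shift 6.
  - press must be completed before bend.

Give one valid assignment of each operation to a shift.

bore in shift 1, drill in shift 1, press in shift 2, mill in shift 2, route in shift 4, polish in shift 3, bend in shift 3

Checking: press(shift 2) before bend(shift 3); bore(shift 1) before polish(shift 3); bend=shift 3 in [shift 3,shift 6]; press=shift 2 in [shift 2,shift 4]; bore=shift 1 in [shift 1,shift 5]; drill=shift 1 in [shift 1,shift 5]; polish=shift 3 in [shift 3,shift 7]; max 2 per shift (cap 2).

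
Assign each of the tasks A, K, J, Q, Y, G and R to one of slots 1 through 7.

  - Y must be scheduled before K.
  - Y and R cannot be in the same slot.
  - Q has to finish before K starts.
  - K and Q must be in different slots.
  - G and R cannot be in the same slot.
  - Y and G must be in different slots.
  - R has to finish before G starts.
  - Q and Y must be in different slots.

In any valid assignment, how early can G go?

2

Precedence pushes G to at least 2.
G at 2 is achievable: J=1, K=4, Y=3, A=1, G=2, Q=1, R=1.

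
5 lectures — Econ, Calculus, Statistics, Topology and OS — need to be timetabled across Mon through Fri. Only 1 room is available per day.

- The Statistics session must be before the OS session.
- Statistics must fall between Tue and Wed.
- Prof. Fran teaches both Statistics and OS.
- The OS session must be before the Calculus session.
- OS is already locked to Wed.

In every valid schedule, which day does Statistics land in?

Tue

Statistics's window is Tue–Wed.
OS is fixed at Wed, and Statistics can't share a day with OS.
So Statistics must be Tue.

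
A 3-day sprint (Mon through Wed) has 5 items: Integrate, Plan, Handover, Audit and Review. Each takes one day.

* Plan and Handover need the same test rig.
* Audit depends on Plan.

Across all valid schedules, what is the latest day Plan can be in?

Tue

Downstream work caps Plan at Tue.
Plan at Tue is achievable: Handover -> Mon; Integrate -> Mon; Audit -> Wed; Review -> Mon; Plan -> Tue.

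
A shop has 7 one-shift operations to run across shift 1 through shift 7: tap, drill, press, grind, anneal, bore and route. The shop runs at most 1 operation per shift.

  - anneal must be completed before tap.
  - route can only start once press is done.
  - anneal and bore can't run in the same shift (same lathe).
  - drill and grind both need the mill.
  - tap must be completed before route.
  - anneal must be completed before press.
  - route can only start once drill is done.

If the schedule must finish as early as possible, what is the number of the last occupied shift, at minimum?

shift 7

The precedence chain requires at least 3 distinct shifts.
With at most 1 per shift and 7 operations, at least 7 shifts are needed.
7 works (last occupied shift: shift 7): for example grind=shift 6; bore=shift 7; anneal=shift 1; drill=shift 4; route=shift 5; press=shift 3; tap=shift 2.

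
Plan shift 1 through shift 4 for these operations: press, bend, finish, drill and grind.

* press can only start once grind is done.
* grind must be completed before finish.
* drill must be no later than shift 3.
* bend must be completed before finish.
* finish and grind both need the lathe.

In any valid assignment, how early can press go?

Precedence pushes press to at least shift 2.
press at shift 2 is achievable: press -> shift 2, bend -> shift 1, grind -> shift 1, finish -> shift 2, drill -> shift 1.

shift 2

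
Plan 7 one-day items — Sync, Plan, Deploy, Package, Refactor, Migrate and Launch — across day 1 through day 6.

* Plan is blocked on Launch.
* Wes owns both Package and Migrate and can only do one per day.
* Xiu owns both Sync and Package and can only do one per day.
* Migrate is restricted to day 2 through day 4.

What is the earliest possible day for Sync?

Sync at day 1 is achievable: Deploy -> day 1; Launch -> day 1; Migrate -> day 2; Sync -> day 1; Package -> day 3; Refactor -> day 1; Plan -> day 2.

day 1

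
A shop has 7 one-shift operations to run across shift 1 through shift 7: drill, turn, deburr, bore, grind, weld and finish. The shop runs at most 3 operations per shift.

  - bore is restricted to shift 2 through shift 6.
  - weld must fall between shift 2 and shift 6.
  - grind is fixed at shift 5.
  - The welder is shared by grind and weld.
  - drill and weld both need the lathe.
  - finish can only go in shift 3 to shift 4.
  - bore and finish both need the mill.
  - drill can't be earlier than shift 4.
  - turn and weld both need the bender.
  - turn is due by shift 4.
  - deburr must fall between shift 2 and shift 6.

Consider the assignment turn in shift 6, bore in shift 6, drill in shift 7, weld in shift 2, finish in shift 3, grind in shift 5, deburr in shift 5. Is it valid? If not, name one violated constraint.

No — it violates: turn is due by shift 4

turn is due by shift 4 — violated.
turn and weld both need the bender — holds.
drill and weld both need the lathe — holds.
deburr must fall between shift 2 and shift 6 — holds.
finish can only go in shift 3 to shift 4 — holds.
grind is fixed at shift 5 — holds.
The shop runs at most 3 operations per shift — holds.
bore and finish both need the mill — holds.
The welder is shared by grind and weld — holds.
bore is restricted to shift 2 through shift 6 — holds.
drill can't be earlier than shift 4 — holds.
weld must fall between shift 2 and shift 6 — holds.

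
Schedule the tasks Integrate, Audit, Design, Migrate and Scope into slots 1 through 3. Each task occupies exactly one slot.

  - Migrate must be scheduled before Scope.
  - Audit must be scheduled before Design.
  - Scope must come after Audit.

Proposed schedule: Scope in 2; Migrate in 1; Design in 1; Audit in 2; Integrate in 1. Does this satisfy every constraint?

Invalid. Audit must be scheduled before Design.

Migrate must be scheduled before Scope — holds.
Scope must come after Audit — violated.
Audit must be scheduled before Design — violated.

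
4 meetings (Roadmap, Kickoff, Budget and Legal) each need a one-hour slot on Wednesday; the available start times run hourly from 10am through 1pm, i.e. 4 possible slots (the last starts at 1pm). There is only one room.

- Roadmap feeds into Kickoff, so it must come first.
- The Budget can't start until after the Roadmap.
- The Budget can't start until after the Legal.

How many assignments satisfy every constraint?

5

Splitting on Roadmap: it can be 10am (3), 11am (2). Listing each branch's schedules as (Kickoff, Budget, Legal):
Roadmap=10am: (11am,1pm,12pm) (12pm,1pm,11am) (1pm,12pm,11am) — 3.
Roadmap=11am: (12pm,1pm,10am) (1pm,12pm,10am) — 2.
Summing: 3 + 2 = 5.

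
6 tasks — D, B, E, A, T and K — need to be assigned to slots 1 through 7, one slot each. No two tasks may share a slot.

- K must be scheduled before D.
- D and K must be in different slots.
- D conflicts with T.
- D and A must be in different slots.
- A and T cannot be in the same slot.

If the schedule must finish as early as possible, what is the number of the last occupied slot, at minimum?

The precedence chain requires at least 2 distinct slots.
With at most 1 per slot and 6 tasks, at least 6 slots are needed.
6 works (last occupied slot: 6): for example D=2, A=5, T=6, K=1, E=4, B=3.

6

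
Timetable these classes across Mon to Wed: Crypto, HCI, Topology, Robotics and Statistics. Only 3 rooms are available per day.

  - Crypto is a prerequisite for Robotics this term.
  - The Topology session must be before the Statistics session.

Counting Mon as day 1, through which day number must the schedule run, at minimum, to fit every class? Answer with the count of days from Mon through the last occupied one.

2

The precedence chain requires at least 2 distinct days.
With at most 3 per day and 5 classes, at least 2 days are needed.
2 works (last occupied day: Tue): for example Statistics=Tue, HCI=Mon, Robotics=Tue, Topology=Mon, Crypto=Mon.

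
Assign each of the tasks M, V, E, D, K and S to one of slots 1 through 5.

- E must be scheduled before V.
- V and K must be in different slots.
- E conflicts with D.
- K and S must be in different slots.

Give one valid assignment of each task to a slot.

M=1; V=2; S=2; E=1; D=2; K=1

Checking: E(1) before V(2); K(1) != S(2); E(1) != D(2); V(2) != K(1).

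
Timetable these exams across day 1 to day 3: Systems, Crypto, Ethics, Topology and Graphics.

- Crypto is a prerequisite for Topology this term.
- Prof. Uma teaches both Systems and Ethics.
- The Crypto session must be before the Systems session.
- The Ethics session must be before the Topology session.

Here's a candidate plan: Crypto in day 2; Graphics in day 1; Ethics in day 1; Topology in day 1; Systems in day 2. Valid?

Invalid. Crypto is a prerequisite for Topology this term.

The Ethics session must be before the Topology session — violated.
Crypto is a prerequisite for Topology this term — violated.
Prof. Uma teaches both Systems and Ethics — holds.
The Crypto session must be before the Systems session — violated.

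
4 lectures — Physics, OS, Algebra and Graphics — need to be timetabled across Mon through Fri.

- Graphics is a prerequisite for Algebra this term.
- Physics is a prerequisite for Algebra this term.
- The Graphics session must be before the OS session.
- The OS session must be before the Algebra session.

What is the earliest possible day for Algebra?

Wed

Precedence pushes Algebra to at least Wed.
Algebra at Wed is achievable: Algebra in Wed; Physics in Mon; OS in Tue; Graphics in Mon.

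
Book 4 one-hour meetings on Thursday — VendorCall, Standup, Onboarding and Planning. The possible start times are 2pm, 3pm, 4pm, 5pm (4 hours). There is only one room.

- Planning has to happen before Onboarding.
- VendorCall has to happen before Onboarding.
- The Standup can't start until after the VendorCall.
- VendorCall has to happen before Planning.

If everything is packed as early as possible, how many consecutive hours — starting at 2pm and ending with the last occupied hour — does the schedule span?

4

The precedence chain requires at least 3 distinct hours.
With at most 1 per hour and 4 meetings, at least 4 hours are needed.
4 works (last occupied hour: 5pm): for example Planning=3pm, Standup=5pm, VendorCall=2pm, Onboarding=4pm.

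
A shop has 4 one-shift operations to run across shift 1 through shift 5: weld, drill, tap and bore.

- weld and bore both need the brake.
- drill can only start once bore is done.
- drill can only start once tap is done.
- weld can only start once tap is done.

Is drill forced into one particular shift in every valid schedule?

drill can be shift 2 (e.g. drill in shift 2, bore in shift 1, weld in shift 2, tap in shift 1) or shift 3 (e.g. drill in shift 3, weld in shift 2, bore in shift 1, tap in shift 1).

No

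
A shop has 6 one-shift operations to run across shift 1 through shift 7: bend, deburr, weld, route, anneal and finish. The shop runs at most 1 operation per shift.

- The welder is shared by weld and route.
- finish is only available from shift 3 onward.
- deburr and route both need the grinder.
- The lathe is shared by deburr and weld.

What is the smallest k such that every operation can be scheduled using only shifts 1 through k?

6 shifts

With at most 1 per shift and 6 operations, at least 6 shifts are needed.
finish can't be placed before shift 3, so the schedule must run through at least shift 3.
6 works (last occupied shift: shift 6): for example bend -> shift 1; weld -> shift 4; anneal -> shift 6; finish -> shift 3; route -> shift 5; deburr -> shift 2.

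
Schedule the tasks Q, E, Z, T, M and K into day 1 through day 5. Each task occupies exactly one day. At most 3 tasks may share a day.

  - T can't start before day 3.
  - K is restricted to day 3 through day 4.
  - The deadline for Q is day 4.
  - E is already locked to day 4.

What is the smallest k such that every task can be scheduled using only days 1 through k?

4 days

With at most 3 per day and 6 tasks, at least 2 days are needed.
E can't be placed before day 4, so the schedule must run through at least day 4.
4 works (last occupied day: day 4): for example M -> day 1, Z -> day 1, K -> day 3, E -> day 4, T -> day 3, Q -> day 1.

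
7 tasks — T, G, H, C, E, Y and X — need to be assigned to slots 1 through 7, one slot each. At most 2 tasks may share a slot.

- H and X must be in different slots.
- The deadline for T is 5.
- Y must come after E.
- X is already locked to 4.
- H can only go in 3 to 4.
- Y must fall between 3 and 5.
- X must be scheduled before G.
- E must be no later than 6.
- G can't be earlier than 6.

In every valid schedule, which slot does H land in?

3

H's window is 3–4.
X is fixed at 4, and H can't share a slot with X.
So H must be 3.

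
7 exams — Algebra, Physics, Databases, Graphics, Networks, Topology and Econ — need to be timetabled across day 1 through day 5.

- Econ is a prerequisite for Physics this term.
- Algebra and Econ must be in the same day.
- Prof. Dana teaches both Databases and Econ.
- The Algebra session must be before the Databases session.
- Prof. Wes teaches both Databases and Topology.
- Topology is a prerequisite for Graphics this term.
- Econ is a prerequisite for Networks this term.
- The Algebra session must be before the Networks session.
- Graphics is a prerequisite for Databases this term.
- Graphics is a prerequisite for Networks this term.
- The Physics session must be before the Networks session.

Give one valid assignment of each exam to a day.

Topology=day 1; Networks=day 3; Physics=day 2; Graphics=day 2; Algebra=day 1; Econ=day 1; Databases=day 3

Checking: Graphics(day 2) before Networks(day 3); Physics(day 2) before Networks(day 3); Econ(day 1) before Physics(day 2); Graphics(day 2) before Databases(day 3); Econ(day 1) before Networks(day 3); Topology(day 1) before Graphics(day 2); Algebra(day 1) before Networks(day 3); Algebra(day 1) before Databases(day 3); Databases(day 3) != Econ(day 1); Databases(day 3) != Topology(day 1); Algebra = Econ = day 1.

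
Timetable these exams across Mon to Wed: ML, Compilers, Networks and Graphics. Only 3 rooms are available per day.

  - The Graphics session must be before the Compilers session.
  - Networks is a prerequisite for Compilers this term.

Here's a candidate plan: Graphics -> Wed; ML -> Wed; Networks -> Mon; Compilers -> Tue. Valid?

Networks is a prerequisite for Compilers this term — holds.
The Graphics session must be before the Compilers session — violated.
Only 3 rooms are available per day — holds.

No — it violates: The Graphics session must be before the Compilers session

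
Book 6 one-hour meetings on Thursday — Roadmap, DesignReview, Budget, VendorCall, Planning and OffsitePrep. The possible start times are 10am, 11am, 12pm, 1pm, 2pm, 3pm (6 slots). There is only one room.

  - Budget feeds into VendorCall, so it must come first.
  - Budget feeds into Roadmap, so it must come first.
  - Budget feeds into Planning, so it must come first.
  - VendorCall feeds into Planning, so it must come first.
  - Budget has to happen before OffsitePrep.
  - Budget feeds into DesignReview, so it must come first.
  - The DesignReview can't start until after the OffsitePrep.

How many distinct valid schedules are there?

30

Splitting on Roadmap: it can be 11am (6), 12pm (6), 1pm (6), 2pm (6), 3pm (6). Listing each branch's schedules as (DesignReview, Budget, VendorCall, Planning, OffsitePrep):
Roadmap=11am: (1pm,10am,2pm,3pm,12pm) (2pm,10am,12pm,3pm,1pm) (2pm,10am,1pm,3pm,12pm) (3pm,10am,12pm,1pm,2pm) (3pm,10am,12pm,2pm,1pm) (3pm,10am,1pm,2pm,12pm) — 6.
Roadmap=12pm: (1pm,10am,2pm,3pm,11am) (2pm,10am,11am,3pm,1pm) (2pm,10am,1pm,3pm,11am) (3pm,10am,11am,1pm,2pm) (3pm,10am,11am,2pm,1pm) (3pm,10am,1pm,2pm,11am) — 6.
Roadmap=1pm: (12pm,10am,2pm,3pm,11am) (2pm,10am,11am,3pm,12pm) (2pm,10am,12pm,3pm,11am) (3pm,10am,11am,12pm,2pm) (3pm,10am,11am,2pm,12pm) (3pm,10am,12pm,2pm,11am) — 6.
Roadmap=2pm: (12pm,10am,1pm,3pm,11am) (1pm,10am,11am,3pm,12pm) (1pm,10am,12pm,3pm,11am) (3pm,10am,11am,12pm,1pm) (3pm,10am,11am,1pm,12pm) (3pm,10am,12pm,1pm,11am) — 6.
Roadmap=3pm: (12pm,10am,1pm,2pm,11am) (1pm,10am,11am,2pm,12pm) (1pm,10am,12pm,2pm,11am) (2pm,10am,11am,12pm,1pm) (2pm,10am,11am,1pm,12pm) (2pm,10am,12pm,1pm,11am) — 6.
Summing: 6 + 6 + 6 + 6 + 6 = 30.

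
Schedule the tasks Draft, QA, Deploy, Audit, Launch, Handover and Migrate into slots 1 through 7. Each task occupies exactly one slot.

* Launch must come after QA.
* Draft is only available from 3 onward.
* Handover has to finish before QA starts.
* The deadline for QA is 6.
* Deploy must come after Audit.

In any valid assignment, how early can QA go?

2

Precedence pushes QA to at least 2; QA's own window allows nothing later than 6.
QA at 2 is achievable: Handover=1, QA=2, Draft=3, Deploy=2, Audit=1, Launch=3, Migrate=1.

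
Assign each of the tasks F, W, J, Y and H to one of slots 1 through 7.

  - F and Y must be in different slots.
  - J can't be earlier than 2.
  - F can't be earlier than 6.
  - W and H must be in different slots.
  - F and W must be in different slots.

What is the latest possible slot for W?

W at 7 is achievable: J in 2, W in 7, H in 1, Y in 1, F in 6.

7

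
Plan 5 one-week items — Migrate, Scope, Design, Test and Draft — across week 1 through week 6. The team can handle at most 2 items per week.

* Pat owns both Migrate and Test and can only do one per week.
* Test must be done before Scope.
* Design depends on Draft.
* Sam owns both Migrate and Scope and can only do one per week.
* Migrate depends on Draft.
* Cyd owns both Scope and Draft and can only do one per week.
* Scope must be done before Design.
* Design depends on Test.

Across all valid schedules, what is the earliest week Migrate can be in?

Precedence pushes Migrate to at least week 2.
Migrate at week 2 is achievable: Test -> week 1; Scope -> week 3; Migrate -> week 2; Design -> week 4; Draft -> week 1.

week 2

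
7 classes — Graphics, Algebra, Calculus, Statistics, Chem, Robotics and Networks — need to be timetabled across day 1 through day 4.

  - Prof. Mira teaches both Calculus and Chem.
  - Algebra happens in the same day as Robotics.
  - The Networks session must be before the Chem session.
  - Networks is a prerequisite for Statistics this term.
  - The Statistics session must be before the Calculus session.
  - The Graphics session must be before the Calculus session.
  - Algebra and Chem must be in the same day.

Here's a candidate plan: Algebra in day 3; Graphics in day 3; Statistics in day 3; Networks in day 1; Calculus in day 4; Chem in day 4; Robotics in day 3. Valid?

Networks is a prerequisite for Statistics this term — holds.
Algebra happens in the same day as Robotics — holds.
Prof. Mira teaches both Calculus and Chem — violated.
The Networks session must be before the Chem session — holds.
Algebra and Chem must be in the same day — violated.
The Graphics session must be before the Calculus session — holds.
The Statistics session must be before the Calculus session — holds.

No. Prof. Mira teaches both Calculus and Chem is not satisfied.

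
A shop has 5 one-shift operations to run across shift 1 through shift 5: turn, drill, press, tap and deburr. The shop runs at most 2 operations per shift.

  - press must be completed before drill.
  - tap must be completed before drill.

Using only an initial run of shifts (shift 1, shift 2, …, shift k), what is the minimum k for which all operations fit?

3 shifts

The precedence chain requires at least 2 distinct shifts.
With at most 2 per shift and 5 operations, at least 3 shifts are needed.
3 works (last occupied shift: shift 3): for example tap -> shift 1; deburr -> shift 3; press -> shift 1; turn -> shift 2; drill -> shift 2.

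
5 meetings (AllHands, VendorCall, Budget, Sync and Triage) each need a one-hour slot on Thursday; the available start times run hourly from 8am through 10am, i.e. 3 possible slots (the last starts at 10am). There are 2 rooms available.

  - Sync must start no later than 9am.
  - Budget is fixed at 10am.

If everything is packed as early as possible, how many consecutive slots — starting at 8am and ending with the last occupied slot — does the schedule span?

With at most 2 per slot and 5 meetings, at least 3 slots are needed.
Budget can't be placed before 10am — that is slot 3 counting from 8am — so the schedule must run through at least 3 slots.
3 works (last occupied slot: 10am): for example Triage -> 9am; AllHands -> 8am; VendorCall -> 9am; Budget -> 10am; Sync -> 8am.

3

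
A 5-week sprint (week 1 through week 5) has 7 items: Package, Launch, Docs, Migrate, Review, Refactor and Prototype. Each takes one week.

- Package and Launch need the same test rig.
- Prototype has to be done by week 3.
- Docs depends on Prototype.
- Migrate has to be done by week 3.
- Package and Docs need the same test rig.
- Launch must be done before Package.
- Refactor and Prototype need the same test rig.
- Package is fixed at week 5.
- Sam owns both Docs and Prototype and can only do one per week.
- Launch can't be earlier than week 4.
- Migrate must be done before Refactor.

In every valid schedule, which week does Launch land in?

week 4

Launch's window is week 4–week 5.
Package is fixed at week 5, and Launch can't share a week with Package.
So Launch must be week 4.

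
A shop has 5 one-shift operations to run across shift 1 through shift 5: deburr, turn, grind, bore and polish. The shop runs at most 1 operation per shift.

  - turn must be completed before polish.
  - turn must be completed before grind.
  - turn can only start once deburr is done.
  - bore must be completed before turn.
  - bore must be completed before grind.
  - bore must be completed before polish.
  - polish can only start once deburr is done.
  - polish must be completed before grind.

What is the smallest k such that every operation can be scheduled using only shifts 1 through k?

The precedence chain requires at least 4 distinct shifts.
With at most 1 per shift and 5 operations, at least 5 shifts are needed.
5 works (last occupied shift: shift 5): for example deburr=shift 2; bore=shift 1; grind=shift 5; turn=shift 3; polish=shift 4.

5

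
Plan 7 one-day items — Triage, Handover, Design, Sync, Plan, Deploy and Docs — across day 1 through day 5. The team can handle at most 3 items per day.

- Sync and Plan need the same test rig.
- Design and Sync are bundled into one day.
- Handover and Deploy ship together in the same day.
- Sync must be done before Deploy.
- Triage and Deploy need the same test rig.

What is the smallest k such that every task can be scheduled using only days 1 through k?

The precedence chain requires at least 2 distinct days.
With at most 3 per day and 7 tasks, at least 3 days are needed.
3 works (last occupied day: day 3): for example Design=day 1; Docs=day 3; Plan=day 2; Triage=day 1; Sync=day 1; Handover=day 2; Deploy=day 2.

3 days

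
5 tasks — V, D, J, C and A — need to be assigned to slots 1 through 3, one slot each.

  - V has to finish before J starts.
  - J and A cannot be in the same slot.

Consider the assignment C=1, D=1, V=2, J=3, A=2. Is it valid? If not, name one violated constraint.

Yes

V has to finish before J starts — holds.
J and A cannot be in the same slot — holds.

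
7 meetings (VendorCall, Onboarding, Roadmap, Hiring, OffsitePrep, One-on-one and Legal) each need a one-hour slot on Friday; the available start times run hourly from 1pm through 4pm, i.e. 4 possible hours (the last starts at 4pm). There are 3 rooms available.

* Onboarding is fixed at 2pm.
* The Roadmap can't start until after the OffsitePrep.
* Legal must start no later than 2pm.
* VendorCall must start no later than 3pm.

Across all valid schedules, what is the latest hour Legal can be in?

Legal's own window allows nothing later than 2pm.
Legal at 2pm is achievable: Roadmap in 2pm; VendorCall in 1pm; Onboarding in 2pm; Hiring in 1pm; Legal in 2pm; One-on-one in 3pm; OffsitePrep in 1pm.

2pm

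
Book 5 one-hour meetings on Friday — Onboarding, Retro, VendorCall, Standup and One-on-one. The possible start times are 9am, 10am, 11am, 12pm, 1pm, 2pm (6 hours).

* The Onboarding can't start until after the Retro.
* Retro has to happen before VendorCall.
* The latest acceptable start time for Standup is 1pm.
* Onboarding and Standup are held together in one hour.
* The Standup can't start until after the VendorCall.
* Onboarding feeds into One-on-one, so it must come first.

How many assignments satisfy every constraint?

Splitting on Onboarding: it can be 11am (3), 12pm (6), 1pm (6). Listing each branch's schedules as (Retro, VendorCall, Standup, One-on-one):
Onboarding=11am: (9am,10am,11am,12pm) (9am,10am,11am,1pm) (9am,10am,11am,2pm) — 3.
Onboarding=12pm: (9am,10am,12pm,1pm) (9am,10am,12pm,2pm) (9am,11am,12pm,1pm) (9am,11am,12pm,2pm) (10am,11am,12pm,1pm) (10am,11am,12pm,2pm) — 6.
Onboarding=1pm: (9am,10am,1pm,2pm) (9am,11am,1pm,2pm) (9am,12pm,1pm,2pm) (10am,11am,1pm,2pm) (10am,12pm,1pm,2pm) (11am,12pm,1pm,2pm) — 6.
Summing: 3 + 6 + 6 = 15.

15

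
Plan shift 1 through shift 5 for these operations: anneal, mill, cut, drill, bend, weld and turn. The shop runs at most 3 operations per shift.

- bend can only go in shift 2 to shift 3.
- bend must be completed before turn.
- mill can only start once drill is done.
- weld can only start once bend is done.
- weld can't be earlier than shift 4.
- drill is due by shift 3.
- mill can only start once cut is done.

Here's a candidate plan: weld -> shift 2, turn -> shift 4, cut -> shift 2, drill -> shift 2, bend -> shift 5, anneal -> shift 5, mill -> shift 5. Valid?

mill can only start once drill is done — holds.
drill is due by shift 3 — holds.
weld can't be earlier than shift 4 — violated.
bend must be completed before turn — violated.
The shop runs at most 3 operations per shift — holds.
bend can only go in shift 2 to shift 3 — violated.
weld can only start once bend is done — violated.
mill can only start once cut is done — holds.

Invalid. weld can only start once bend is done.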